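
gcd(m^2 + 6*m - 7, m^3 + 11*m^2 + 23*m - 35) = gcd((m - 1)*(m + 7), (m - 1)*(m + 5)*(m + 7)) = m^2 + 6*m - 7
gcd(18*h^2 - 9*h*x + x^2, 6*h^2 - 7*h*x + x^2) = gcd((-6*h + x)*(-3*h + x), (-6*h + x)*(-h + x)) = -6*h + x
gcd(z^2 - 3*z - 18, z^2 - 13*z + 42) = z - 6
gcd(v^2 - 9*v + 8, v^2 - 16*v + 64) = v - 8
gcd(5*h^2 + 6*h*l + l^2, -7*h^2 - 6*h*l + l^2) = h + l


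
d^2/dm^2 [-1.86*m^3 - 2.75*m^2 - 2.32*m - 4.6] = -11.16*m - 5.5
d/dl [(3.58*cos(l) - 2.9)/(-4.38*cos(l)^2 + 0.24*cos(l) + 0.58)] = (-15.6804*cos(l)^2 + 25.404*cos(l) - 2.7724)*sin(l)/(19.1844*cos(l)^4 - 2.1024*cos(l)^3 - 5.0232*cos(l)^2 + 0.2784*cos(l) + 0.3364)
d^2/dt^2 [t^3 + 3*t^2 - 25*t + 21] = 6*t + 6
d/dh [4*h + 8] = 4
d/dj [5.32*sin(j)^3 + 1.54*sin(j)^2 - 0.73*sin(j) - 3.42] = (15.96*sin(j)^2 + 3.08*sin(j) - 0.73)*cos(j)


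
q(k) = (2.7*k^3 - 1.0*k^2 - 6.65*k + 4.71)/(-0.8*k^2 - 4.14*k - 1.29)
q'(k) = (1.6*k + 4.14)*(2.7*k^3 - 1.0*k^2 - 6.65*k + 4.71)/(-0.8*k^2 - 4.14*k - 1.29)^2 + (8.1*k^2 - 2.0*k - 6.65)/(-0.8*k^2 - 4.14*k - 1.29)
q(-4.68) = -466.60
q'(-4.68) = 3093.15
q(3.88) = -4.14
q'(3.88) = -2.20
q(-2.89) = -12.42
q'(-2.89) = 18.23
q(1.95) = -0.64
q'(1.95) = -1.26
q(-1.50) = 1.06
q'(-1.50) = 5.27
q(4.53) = -5.62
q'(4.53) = -2.37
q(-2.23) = -3.88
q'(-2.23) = 9.05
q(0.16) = -1.84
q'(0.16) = 7.53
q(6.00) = -9.32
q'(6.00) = -2.64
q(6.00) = -9.32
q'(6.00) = -2.64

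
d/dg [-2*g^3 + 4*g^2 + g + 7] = -6*g^2 + 8*g + 1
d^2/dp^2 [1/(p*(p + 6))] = 2*(p^2 + p*(p + 6) + (p + 6)^2)/(p^3*(p + 6)^3)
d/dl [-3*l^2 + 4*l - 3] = 4 - 6*l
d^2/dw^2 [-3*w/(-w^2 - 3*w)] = 6/(w^3 + 9*w^2 + 27*w + 27)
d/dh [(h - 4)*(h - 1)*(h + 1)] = 3*h^2 - 8*h - 1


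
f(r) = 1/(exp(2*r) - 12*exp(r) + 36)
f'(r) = (-2*exp(2*r) + 12*exp(r))/(exp(2*r) - 12*exp(r) + 36)^2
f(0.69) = 0.06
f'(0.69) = 0.06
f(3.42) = 0.00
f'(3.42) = -0.00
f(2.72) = 0.01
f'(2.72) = -0.04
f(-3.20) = 0.03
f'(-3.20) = 0.00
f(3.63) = 0.00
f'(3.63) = -0.00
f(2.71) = 0.01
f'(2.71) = -0.04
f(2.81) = 0.01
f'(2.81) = -0.03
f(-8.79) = 0.03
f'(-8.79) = 0.00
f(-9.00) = 0.03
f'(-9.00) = 0.00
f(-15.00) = 0.03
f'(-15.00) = 0.00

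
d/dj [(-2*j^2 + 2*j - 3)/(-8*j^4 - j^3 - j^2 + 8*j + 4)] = (-32*j^5 + 46*j^4 - 92*j^3 - 23*j^2 - 22*j + 32)/(64*j^8 + 16*j^7 + 17*j^6 - 126*j^5 - 79*j^4 - 24*j^3 + 56*j^2 + 64*j + 16)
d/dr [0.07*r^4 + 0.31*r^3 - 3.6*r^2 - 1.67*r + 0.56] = 0.28*r^3 + 0.93*r^2 - 7.2*r - 1.67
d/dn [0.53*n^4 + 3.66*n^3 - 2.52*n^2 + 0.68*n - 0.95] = 2.12*n^3 + 10.98*n^2 - 5.04*n + 0.68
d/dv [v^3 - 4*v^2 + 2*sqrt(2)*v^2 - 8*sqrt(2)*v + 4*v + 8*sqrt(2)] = 3*v^2 - 8*v + 4*sqrt(2)*v - 8*sqrt(2) + 4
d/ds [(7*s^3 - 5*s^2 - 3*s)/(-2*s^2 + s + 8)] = (-14*s^4 + 14*s^3 + 157*s^2 - 80*s - 24)/(4*s^4 - 4*s^3 - 31*s^2 + 16*s + 64)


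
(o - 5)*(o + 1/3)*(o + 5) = o^3 + o^2/3 - 25*o - 25/3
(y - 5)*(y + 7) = y^2 + 2*y - 35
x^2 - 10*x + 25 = (x - 5)^2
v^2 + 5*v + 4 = (v + 1)*(v + 4)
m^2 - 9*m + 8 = (m - 8)*(m - 1)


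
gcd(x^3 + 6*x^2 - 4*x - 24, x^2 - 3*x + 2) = x - 2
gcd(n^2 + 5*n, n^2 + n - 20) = n + 5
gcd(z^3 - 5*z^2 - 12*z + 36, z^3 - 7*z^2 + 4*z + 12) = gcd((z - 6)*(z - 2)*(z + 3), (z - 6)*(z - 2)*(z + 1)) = z^2 - 8*z + 12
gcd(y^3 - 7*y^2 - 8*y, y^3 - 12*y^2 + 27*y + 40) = y^2 - 7*y - 8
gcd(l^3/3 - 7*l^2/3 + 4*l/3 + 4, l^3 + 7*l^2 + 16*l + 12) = 1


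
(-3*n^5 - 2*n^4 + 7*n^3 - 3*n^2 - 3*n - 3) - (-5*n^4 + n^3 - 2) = -3*n^5 + 3*n^4 + 6*n^3 - 3*n^2 - 3*n - 1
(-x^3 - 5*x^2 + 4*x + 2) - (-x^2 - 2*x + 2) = -x^3 - 4*x^2 + 6*x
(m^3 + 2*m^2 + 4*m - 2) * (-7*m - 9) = -7*m^4 - 23*m^3 - 46*m^2 - 22*m + 18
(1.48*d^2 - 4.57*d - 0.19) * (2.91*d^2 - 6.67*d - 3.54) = 4.3068*d^4 - 23.1703*d^3 + 24.6898*d^2 + 17.4451*d + 0.6726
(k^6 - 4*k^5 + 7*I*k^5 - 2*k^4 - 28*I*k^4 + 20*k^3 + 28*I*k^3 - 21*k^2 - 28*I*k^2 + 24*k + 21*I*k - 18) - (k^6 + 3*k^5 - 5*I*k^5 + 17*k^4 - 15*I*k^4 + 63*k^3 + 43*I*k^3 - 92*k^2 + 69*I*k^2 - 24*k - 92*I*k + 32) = -7*k^5 + 12*I*k^5 - 19*k^4 - 13*I*k^4 - 43*k^3 - 15*I*k^3 + 71*k^2 - 97*I*k^2 + 48*k + 113*I*k - 50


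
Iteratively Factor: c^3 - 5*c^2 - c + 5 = (c - 1)*(c^2 - 4*c - 5) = (c - 1)*(c + 1)*(c - 5)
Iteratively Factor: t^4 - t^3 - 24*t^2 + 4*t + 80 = (t + 2)*(t^3 - 3*t^2 - 18*t + 40) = (t + 2)*(t + 4)*(t^2 - 7*t + 10) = (t - 2)*(t + 2)*(t + 4)*(t - 5)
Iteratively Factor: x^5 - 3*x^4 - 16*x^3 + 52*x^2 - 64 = (x + 1)*(x^4 - 4*x^3 - 12*x^2 + 64*x - 64) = (x - 2)*(x + 1)*(x^3 - 2*x^2 - 16*x + 32) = (x - 2)*(x + 1)*(x + 4)*(x^2 - 6*x + 8) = (x - 4)*(x - 2)*(x + 1)*(x + 4)*(x - 2)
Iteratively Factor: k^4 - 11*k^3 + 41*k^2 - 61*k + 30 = (k - 1)*(k^3 - 10*k^2 + 31*k - 30) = (k - 2)*(k - 1)*(k^2 - 8*k + 15) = (k - 5)*(k - 2)*(k - 1)*(k - 3)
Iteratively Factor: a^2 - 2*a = (a)*(a - 2)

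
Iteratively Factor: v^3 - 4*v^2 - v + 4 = (v + 1)*(v^2 - 5*v + 4) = (v - 1)*(v + 1)*(v - 4)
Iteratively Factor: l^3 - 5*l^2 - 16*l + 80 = (l + 4)*(l^2 - 9*l + 20) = (l - 4)*(l + 4)*(l - 5)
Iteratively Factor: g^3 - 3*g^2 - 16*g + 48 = (g - 3)*(g^2 - 16) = (g - 3)*(g + 4)*(g - 4)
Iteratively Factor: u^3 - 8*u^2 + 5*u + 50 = (u + 2)*(u^2 - 10*u + 25) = (u - 5)*(u + 2)*(u - 5)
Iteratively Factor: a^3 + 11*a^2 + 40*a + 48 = (a + 4)*(a^2 + 7*a + 12) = (a + 4)^2*(a + 3)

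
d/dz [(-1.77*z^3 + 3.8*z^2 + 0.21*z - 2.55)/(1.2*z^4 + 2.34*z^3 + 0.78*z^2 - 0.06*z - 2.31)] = (2.124*z^6 - 9.12*z^5 - 11.0286*z^4 + 11.4696*z^3 + 29.7753*z^2 - 13.578*z - 0.6381)/(1.44*z^8 + 5.616*z^7 + 7.3476*z^6 + 3.5064*z^5 - 5.2164*z^4 - 10.9044*z^3 - 3.6*z^2 + 0.2772*z + 5.3361)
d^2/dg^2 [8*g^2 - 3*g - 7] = 16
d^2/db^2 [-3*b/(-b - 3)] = -18/(b + 3)^3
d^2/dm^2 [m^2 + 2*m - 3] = 2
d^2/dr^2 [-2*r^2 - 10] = -4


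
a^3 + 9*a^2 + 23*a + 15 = (a + 1)*(a + 3)*(a + 5)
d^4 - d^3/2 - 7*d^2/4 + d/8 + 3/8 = (d - 3/2)*(d - 1/2)*(d + 1/2)*(d + 1)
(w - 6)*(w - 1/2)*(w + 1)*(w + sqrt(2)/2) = w^4 - 11*w^3/2 + sqrt(2)*w^3/2 - 11*sqrt(2)*w^2/4 - 7*w^2/2 - 7*sqrt(2)*w/4 + 3*w + 3*sqrt(2)/2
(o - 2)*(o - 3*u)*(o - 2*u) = o^3 - 5*o^2*u - 2*o^2 + 6*o*u^2 + 10*o*u - 12*u^2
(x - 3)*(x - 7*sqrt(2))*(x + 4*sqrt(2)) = x^3 - 3*sqrt(2)*x^2 - 3*x^2 - 56*x + 9*sqrt(2)*x + 168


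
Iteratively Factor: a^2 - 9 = (a - 3)*(a + 3)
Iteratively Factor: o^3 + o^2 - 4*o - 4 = (o + 2)*(o^2 - o - 2) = (o + 1)*(o + 2)*(o - 2)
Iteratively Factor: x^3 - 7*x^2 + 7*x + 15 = (x + 1)*(x^2 - 8*x + 15) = (x - 5)*(x + 1)*(x - 3)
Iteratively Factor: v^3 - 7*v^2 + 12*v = (v - 3)*(v^2 - 4*v) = (v - 4)*(v - 3)*(v)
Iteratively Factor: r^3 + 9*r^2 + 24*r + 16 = (r + 4)*(r^2 + 5*r + 4) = (r + 1)*(r + 4)*(r + 4)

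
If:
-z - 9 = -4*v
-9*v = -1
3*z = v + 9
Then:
No Solution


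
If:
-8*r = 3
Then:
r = -3/8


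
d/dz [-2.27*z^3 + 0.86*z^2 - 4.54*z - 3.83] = -6.81*z^2 + 1.72*z - 4.54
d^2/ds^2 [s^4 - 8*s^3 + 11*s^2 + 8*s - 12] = 12*s^2 - 48*s + 22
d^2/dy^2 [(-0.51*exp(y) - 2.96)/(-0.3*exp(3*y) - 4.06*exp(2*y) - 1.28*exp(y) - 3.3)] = (0.1836*exp(6*y) + 4.26114*exp(5*y) + 47.281356*exp(4*y) + 188.225036*exp(3*y) - 21.223896*exp(2*y) - 155.936896*exp(y) - 6.94914)*exp(y)/(0.027*exp(9*y) + 1.0962*exp(8*y) + 15.18084*exp(7*y) + 77.168656*exp(6*y) + 88.887984*exp(5*y) + 190.746552*exp(4*y) + 114.794792*exp(3*y) + 148.86036*exp(2*y) + 41.8176*exp(y) + 35.937)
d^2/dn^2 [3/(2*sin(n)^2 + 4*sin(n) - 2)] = 3*(-2*sin(n)^4 - 3*sin(n)^3 - sin(n)^2 + 5*sin(n) + 5)/(2*sin(n) - cos(n)^2)^3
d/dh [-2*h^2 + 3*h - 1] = 3 - 4*h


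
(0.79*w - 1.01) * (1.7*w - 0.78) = 1.343*w^2 - 2.3332*w + 0.7878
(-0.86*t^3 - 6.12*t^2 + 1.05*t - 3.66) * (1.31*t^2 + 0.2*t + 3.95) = -1.1266*t^5 - 8.1892*t^4 - 3.2455*t^3 - 28.7586*t^2 + 3.4155*t - 14.457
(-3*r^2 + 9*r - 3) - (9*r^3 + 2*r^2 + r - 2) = -9*r^3 - 5*r^2 + 8*r - 1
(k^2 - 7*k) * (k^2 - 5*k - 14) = k^4 - 12*k^3 + 21*k^2 + 98*k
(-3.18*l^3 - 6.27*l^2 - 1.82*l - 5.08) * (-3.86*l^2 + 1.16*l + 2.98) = 12.2748*l^5 + 20.5134*l^4 - 9.7244*l^3 - 1.187*l^2 - 11.3164*l - 15.1384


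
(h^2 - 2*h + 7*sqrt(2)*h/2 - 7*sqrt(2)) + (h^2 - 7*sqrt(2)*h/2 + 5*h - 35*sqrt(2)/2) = 2*h^2 + 3*h - 49*sqrt(2)/2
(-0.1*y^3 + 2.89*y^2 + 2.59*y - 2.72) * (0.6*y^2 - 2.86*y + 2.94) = -0.06*y^5 + 2.02*y^4 - 7.0054*y^3 - 0.542799999999998*y^2 + 15.3938*y - 7.9968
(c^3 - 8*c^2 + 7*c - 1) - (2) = c^3 - 8*c^2 + 7*c - 3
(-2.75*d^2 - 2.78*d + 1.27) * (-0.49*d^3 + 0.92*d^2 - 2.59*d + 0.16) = 1.3475*d^5 - 1.1678*d^4 + 3.9426*d^3 + 7.9286*d^2 - 3.7341*d + 0.2032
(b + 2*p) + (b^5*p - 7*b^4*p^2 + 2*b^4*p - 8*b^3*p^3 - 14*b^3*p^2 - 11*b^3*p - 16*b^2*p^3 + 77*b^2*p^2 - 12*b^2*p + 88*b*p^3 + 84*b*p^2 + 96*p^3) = b^5*p - 7*b^4*p^2 + 2*b^4*p - 8*b^3*p^3 - 14*b^3*p^2 - 11*b^3*p - 16*b^2*p^3 + 77*b^2*p^2 - 12*b^2*p + 88*b*p^3 + 84*b*p^2 + b + 96*p^3 + 2*p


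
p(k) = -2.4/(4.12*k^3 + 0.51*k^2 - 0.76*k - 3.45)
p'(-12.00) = 0.00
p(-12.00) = 0.00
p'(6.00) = 0.00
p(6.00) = -0.00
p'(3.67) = 0.01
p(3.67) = -0.01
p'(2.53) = 0.05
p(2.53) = -0.04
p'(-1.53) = 0.25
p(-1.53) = 0.15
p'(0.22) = 0.01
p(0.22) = 0.68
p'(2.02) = 0.13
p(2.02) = -0.08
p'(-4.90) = 0.00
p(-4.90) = 0.01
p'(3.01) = 0.02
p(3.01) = -0.02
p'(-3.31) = 0.02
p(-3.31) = 0.02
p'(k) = -2.4*(-12.36*k^2 - 1.02*k + 0.76)/(4.12*k^3 + 0.51*k^2 - 0.76*k - 3.45)^2 = (29.664*k^2 + 2.448*k - 1.824)/(4.12*k^3 + 0.51*k^2 - 0.76*k - 3.45)^2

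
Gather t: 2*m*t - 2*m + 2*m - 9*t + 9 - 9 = t*(2*m - 9)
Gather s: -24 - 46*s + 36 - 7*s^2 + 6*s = -7*s^2 - 40*s + 12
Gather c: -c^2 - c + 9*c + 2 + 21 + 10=-c^2 + 8*c + 33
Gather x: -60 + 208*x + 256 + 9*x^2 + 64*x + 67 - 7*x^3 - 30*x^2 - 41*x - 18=-7*x^3 - 21*x^2 + 231*x + 245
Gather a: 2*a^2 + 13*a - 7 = 2*a^2 + 13*a - 7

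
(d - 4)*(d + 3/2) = d^2 - 5*d/2 - 6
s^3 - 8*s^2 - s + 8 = (s - 8)*(s - 1)*(s + 1)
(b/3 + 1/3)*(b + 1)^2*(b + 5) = b^4/3 + 8*b^3/3 + 6*b^2 + 16*b/3 + 5/3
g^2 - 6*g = g*(g - 6)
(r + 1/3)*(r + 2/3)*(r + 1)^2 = r^4 + 3*r^3 + 29*r^2/9 + 13*r/9 + 2/9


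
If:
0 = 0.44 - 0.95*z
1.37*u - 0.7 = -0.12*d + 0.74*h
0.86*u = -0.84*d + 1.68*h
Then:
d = 3.9647619047619*u - 2.8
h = 2.49428571428571*u - 1.4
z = 0.46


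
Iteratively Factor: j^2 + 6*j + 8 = (j + 4)*(j + 2)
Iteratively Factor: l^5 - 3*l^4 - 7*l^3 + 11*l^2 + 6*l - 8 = (l - 1)*(l^4 - 2*l^3 - 9*l^2 + 2*l + 8) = (l - 1)^2*(l^3 - l^2 - 10*l - 8) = (l - 1)^2*(l + 2)*(l^2 - 3*l - 4) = (l - 1)^2*(l + 1)*(l + 2)*(l - 4)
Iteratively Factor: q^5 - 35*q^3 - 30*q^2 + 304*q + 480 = (q - 4)*(q^4 + 4*q^3 - 19*q^2 - 106*q - 120) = (q - 4)*(q + 3)*(q^3 + q^2 - 22*q - 40) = (q - 4)*(q + 2)*(q + 3)*(q^2 - q - 20) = (q - 4)*(q + 2)*(q + 3)*(q + 4)*(q - 5)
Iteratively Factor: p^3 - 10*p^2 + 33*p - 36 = (p - 3)*(p^2 - 7*p + 12) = (p - 4)*(p - 3)*(p - 3)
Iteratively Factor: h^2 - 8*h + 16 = (h - 4)*(h - 4)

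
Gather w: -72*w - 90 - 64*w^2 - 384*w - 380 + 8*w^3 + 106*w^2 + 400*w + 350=8*w^3 + 42*w^2 - 56*w - 120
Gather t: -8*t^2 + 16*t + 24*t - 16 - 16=-8*t^2 + 40*t - 32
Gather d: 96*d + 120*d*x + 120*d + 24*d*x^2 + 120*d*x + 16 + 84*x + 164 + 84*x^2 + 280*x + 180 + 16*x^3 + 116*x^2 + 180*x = d*(24*x^2 + 240*x + 216) + 16*x^3 + 200*x^2 + 544*x + 360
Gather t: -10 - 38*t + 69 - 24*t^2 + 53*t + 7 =-24*t^2 + 15*t + 66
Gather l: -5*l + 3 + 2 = 5 - 5*l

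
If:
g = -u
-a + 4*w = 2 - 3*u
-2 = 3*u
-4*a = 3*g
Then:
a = -1/2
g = 2/3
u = -2/3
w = 7/8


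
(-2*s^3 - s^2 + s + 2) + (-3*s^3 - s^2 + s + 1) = -5*s^3 - 2*s^2 + 2*s + 3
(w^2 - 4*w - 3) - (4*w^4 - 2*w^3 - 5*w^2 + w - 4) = -4*w^4 + 2*w^3 + 6*w^2 - 5*w + 1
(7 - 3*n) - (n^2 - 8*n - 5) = -n^2 + 5*n + 12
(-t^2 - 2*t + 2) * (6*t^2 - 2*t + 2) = -6*t^4 - 10*t^3 + 14*t^2 - 8*t + 4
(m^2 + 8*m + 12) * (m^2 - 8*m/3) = m^4 + 16*m^3/3 - 28*m^2/3 - 32*m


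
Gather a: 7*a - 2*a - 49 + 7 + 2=5*a - 40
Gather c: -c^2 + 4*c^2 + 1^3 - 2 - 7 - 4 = 3*c^2 - 12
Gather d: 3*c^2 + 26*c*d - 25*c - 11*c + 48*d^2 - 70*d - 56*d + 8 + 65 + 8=3*c^2 - 36*c + 48*d^2 + d*(26*c - 126) + 81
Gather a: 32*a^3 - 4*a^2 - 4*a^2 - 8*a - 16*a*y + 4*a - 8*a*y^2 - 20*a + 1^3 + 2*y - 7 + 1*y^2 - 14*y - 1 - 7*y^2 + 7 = 32*a^3 - 8*a^2 + a*(-8*y^2 - 16*y - 24) - 6*y^2 - 12*y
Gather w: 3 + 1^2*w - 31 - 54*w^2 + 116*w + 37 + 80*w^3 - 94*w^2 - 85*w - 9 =80*w^3 - 148*w^2 + 32*w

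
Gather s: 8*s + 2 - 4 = 8*s - 2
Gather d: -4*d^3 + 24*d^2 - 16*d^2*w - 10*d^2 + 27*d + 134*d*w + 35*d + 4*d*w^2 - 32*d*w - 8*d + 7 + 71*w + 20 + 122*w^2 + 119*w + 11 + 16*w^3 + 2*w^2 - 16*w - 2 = -4*d^3 + d^2*(14 - 16*w) + d*(4*w^2 + 102*w + 54) + 16*w^3 + 124*w^2 + 174*w + 36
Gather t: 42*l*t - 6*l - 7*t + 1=-6*l + t*(42*l - 7) + 1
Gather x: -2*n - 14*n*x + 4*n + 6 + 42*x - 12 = 2*n + x*(42 - 14*n) - 6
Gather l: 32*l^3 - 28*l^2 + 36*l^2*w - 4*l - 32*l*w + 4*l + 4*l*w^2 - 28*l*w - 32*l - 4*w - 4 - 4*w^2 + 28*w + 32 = 32*l^3 + l^2*(36*w - 28) + l*(4*w^2 - 60*w - 32) - 4*w^2 + 24*w + 28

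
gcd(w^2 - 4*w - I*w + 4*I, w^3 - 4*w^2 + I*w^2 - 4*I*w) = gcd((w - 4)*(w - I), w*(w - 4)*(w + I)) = w - 4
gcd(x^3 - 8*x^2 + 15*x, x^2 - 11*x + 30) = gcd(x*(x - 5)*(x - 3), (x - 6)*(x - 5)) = x - 5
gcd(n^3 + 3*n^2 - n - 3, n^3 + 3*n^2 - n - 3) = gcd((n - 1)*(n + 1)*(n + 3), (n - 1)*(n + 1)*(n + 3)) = n^3 + 3*n^2 - n - 3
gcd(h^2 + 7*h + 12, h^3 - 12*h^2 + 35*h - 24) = 1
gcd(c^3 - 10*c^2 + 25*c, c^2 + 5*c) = c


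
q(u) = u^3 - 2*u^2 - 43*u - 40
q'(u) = 3*u^2 - 4*u - 43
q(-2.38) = 37.53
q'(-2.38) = -16.49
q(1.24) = -94.49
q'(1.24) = -43.35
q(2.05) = -127.94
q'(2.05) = -38.59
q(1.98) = -125.22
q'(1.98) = -39.16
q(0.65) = -68.52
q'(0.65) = -44.33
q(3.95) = -179.43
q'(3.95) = -11.99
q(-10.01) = -812.97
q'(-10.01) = 297.64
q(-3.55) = 42.71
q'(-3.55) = 9.01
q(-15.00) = -3220.00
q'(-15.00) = 692.00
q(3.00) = -160.00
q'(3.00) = -28.00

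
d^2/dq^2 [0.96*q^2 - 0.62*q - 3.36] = 1.92000000000000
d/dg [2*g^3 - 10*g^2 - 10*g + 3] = 6*g^2 - 20*g - 10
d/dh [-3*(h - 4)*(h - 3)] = 21 - 6*h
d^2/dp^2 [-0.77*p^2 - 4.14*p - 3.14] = -1.54000000000000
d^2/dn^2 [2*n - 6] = 0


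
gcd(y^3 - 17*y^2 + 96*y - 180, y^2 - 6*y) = y - 6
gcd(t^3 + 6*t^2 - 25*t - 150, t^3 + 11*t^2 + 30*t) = t^2 + 11*t + 30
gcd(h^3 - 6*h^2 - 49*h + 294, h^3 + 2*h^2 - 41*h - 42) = h^2 + h - 42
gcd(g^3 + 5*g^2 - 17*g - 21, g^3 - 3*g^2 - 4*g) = g + 1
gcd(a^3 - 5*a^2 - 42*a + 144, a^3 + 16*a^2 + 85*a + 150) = a + 6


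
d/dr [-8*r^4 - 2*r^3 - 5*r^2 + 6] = 2*r*(-16*r^2 - 3*r - 5)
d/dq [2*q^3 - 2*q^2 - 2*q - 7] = 6*q^2 - 4*q - 2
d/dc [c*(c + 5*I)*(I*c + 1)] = 3*I*c^2 - 8*c + 5*I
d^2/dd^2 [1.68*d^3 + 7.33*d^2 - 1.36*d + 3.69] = 10.08*d + 14.66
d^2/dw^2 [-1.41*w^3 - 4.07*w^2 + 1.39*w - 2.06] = -8.46*w - 8.14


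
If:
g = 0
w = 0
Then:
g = 0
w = 0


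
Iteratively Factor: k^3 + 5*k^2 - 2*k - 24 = (k + 4)*(k^2 + k - 6) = (k - 2)*(k + 4)*(k + 3)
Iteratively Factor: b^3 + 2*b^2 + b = (b + 1)*(b^2 + b) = (b + 1)^2*(b)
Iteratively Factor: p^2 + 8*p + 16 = (p + 4)*(p + 4)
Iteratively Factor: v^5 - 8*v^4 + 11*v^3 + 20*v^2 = (v - 5)*(v^4 - 3*v^3 - 4*v^2) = v*(v - 5)*(v^3 - 3*v^2 - 4*v) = v^2*(v - 5)*(v^2 - 3*v - 4) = v^2*(v - 5)*(v - 4)*(v + 1)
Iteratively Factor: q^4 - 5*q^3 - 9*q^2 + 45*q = (q - 3)*(q^3 - 2*q^2 - 15*q) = (q - 3)*(q + 3)*(q^2 - 5*q) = (q - 5)*(q - 3)*(q + 3)*(q)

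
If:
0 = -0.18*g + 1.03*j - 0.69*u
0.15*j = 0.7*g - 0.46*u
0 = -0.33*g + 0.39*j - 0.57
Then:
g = 10.91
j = 10.70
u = 13.12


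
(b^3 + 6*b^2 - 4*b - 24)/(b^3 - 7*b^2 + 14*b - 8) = (b^2 + 8*b + 12)/(b^2 - 5*b + 4)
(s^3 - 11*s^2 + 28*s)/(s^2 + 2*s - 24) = s*(s - 7)/(s + 6)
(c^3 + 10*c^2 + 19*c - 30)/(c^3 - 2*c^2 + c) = (c^2 + 11*c + 30)/(c*(c - 1))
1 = 1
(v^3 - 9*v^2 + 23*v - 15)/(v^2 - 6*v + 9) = (v^2 - 6*v + 5)/(v - 3)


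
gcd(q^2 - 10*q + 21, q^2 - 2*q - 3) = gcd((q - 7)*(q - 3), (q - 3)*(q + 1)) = q - 3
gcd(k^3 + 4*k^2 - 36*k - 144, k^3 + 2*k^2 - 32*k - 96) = k^2 - 2*k - 24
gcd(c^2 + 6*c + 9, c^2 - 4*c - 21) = c + 3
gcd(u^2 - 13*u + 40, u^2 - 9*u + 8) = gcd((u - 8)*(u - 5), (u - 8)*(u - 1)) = u - 8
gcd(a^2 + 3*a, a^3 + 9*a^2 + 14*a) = a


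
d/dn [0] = 0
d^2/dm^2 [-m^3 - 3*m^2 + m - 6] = -6*m - 6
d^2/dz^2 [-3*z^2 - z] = -6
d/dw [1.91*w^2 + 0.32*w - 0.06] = 3.82*w + 0.32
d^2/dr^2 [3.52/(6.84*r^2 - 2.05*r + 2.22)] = (-329.370624*r^2 + 98.71488*r + 3.52*(13.68*r - 2.05)*(27.36*r - 4.1) - 106.900992)/(6.84*r^2 - 2.05*r + 2.22)^3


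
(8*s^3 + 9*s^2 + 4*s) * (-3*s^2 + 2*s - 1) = -24*s^5 - 11*s^4 - 2*s^3 - s^2 - 4*s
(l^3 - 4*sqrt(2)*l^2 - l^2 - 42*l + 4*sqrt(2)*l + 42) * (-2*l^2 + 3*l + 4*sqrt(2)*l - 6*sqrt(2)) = -2*l^5 + 5*l^4 + 12*sqrt(2)*l^4 - 30*sqrt(2)*l^3 + 49*l^3 - 150*sqrt(2)*l^2 - 130*l^2 + 78*l + 420*sqrt(2)*l - 252*sqrt(2)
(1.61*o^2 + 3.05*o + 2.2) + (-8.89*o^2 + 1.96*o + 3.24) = -7.28*o^2 + 5.01*o + 5.44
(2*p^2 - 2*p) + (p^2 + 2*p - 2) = 3*p^2 - 2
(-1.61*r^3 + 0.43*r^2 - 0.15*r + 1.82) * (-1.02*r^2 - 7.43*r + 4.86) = 1.6422*r^5 + 11.5237*r^4 - 10.8665*r^3 + 1.3479*r^2 - 14.2516*r + 8.8452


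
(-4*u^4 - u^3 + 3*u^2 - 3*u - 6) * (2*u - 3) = -8*u^5 + 10*u^4 + 9*u^3 - 15*u^2 - 3*u + 18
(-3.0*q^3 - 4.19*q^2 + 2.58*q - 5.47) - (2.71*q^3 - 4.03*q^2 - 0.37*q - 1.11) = -5.71*q^3 - 0.16*q^2 + 2.95*q - 4.36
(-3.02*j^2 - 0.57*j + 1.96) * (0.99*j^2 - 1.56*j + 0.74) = -2.9898*j^4 + 4.1469*j^3 + 0.5948*j^2 - 3.4794*j + 1.4504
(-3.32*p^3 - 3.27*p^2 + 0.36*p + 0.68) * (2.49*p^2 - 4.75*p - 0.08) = -8.2668*p^5 + 7.6277*p^4 + 16.6945*p^3 + 0.2448*p^2 - 3.2588*p - 0.0544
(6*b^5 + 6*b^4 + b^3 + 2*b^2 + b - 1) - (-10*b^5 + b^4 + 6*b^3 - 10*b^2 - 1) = 16*b^5 + 5*b^4 - 5*b^3 + 12*b^2 + b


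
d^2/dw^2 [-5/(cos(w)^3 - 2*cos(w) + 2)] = 5*(-9*(1 - cos(2*w))^3 + 22*(1 - cos(2*w))^2 + 20*cos(w) + 44*cos(2*w) - 36*cos(3*w) - 36)/(8*(cos(w)^3 - 2*cos(w) + 2)^3)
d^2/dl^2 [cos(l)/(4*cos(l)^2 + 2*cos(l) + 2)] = (2*(1 - cos(l)^2)^2 - 4*cos(l)^5 + 20*cos(l)^3 + 5*cos(l)^2 - 13*cos(l) - 4)/(2*(2*cos(l)^2 + cos(l) + 1)^3)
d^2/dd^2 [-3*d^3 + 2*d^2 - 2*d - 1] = 4 - 18*d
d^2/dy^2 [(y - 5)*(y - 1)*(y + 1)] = 6*y - 10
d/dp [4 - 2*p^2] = -4*p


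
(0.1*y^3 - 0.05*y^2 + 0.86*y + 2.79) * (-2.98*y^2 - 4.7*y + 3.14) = -0.298*y^5 - 0.321*y^4 - 2.0138*y^3 - 12.5132*y^2 - 10.4126*y + 8.7606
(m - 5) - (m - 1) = -4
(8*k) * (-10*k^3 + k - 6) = -80*k^4 + 8*k^2 - 48*k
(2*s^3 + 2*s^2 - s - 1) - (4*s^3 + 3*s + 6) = -2*s^3 + 2*s^2 - 4*s - 7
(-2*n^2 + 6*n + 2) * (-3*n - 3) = 6*n^3 - 12*n^2 - 24*n - 6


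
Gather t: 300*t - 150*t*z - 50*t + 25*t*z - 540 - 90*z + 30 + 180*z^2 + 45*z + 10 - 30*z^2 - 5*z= t*(250 - 125*z) + 150*z^2 - 50*z - 500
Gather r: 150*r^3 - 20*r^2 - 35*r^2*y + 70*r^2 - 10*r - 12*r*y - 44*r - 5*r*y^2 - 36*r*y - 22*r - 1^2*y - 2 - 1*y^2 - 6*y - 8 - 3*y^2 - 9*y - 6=150*r^3 + r^2*(50 - 35*y) + r*(-5*y^2 - 48*y - 76) - 4*y^2 - 16*y - 16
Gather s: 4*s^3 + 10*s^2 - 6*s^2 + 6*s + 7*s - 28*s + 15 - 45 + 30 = 4*s^3 + 4*s^2 - 15*s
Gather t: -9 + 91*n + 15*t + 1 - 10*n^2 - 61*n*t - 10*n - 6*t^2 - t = -10*n^2 + 81*n - 6*t^2 + t*(14 - 61*n) - 8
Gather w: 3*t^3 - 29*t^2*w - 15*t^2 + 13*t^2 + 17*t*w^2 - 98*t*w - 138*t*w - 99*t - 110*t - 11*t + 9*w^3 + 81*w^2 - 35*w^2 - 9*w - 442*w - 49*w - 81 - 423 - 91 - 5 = 3*t^3 - 2*t^2 - 220*t + 9*w^3 + w^2*(17*t + 46) + w*(-29*t^2 - 236*t - 500) - 600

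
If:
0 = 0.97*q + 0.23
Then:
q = -0.24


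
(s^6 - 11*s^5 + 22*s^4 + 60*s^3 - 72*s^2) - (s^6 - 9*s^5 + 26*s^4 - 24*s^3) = -2*s^5 - 4*s^4 + 84*s^3 - 72*s^2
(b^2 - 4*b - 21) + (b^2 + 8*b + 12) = 2*b^2 + 4*b - 9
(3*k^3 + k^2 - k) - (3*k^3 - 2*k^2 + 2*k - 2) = 3*k^2 - 3*k + 2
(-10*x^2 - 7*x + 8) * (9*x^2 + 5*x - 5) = -90*x^4 - 113*x^3 + 87*x^2 + 75*x - 40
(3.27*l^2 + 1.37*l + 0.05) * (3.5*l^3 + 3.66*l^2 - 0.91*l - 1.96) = 11.445*l^5 + 16.7632*l^4 + 2.2135*l^3 - 7.4729*l^2 - 2.7307*l - 0.098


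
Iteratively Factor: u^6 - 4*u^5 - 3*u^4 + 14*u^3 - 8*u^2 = (u + 2)*(u^5 - 6*u^4 + 9*u^3 - 4*u^2) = (u - 1)*(u + 2)*(u^4 - 5*u^3 + 4*u^2) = (u - 4)*(u - 1)*(u + 2)*(u^3 - u^2) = u*(u - 4)*(u - 1)*(u + 2)*(u^2 - u) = u^2*(u - 4)*(u - 1)*(u + 2)*(u - 1)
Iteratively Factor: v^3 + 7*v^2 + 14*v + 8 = (v + 4)*(v^2 + 3*v + 2) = (v + 2)*(v + 4)*(v + 1)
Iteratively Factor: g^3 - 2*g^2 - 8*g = (g - 4)*(g^2 + 2*g) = g*(g - 4)*(g + 2)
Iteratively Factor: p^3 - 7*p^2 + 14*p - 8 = (p - 4)*(p^2 - 3*p + 2) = (p - 4)*(p - 2)*(p - 1)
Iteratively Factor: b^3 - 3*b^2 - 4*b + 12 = (b - 3)*(b^2 - 4) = (b - 3)*(b + 2)*(b - 2)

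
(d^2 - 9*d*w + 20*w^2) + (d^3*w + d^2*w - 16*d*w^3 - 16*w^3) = d^3*w + d^2*w + d^2 - 16*d*w^3 - 9*d*w - 16*w^3 + 20*w^2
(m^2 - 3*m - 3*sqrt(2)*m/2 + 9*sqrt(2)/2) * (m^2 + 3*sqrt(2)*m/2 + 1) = m^4 - 3*m^3 - 7*m^2/2 - 3*sqrt(2)*m/2 + 21*m/2 + 9*sqrt(2)/2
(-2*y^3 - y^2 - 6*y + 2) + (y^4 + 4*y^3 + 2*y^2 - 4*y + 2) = y^4 + 2*y^3 + y^2 - 10*y + 4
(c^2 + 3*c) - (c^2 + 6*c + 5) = -3*c - 5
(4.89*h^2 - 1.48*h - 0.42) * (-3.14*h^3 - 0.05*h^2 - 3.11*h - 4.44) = -15.3546*h^5 + 4.4027*h^4 - 13.8151*h^3 - 17.0878*h^2 + 7.8774*h + 1.8648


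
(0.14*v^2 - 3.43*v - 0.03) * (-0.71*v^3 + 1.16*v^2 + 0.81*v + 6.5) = -0.0994*v^5 + 2.5977*v^4 - 3.8441*v^3 - 1.9031*v^2 - 22.3193*v - 0.195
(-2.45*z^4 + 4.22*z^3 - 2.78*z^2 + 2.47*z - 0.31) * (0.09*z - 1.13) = -0.2205*z^5 + 3.1483*z^4 - 5.0188*z^3 + 3.3637*z^2 - 2.819*z + 0.3503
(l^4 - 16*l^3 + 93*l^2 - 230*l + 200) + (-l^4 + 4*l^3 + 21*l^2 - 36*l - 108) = -12*l^3 + 114*l^2 - 266*l + 92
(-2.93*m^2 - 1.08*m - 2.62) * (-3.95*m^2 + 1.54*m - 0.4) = 11.5735*m^4 - 0.246199999999999*m^3 + 9.8578*m^2 - 3.6028*m + 1.048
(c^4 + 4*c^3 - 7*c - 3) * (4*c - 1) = 4*c^5 + 15*c^4 - 4*c^3 - 28*c^2 - 5*c + 3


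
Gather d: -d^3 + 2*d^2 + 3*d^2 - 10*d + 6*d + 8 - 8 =-d^3 + 5*d^2 - 4*d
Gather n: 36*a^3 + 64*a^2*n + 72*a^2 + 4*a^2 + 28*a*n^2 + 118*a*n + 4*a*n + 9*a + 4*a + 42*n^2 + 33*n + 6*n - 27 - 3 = 36*a^3 + 76*a^2 + 13*a + n^2*(28*a + 42) + n*(64*a^2 + 122*a + 39) - 30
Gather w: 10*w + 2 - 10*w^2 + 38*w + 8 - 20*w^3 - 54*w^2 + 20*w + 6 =-20*w^3 - 64*w^2 + 68*w + 16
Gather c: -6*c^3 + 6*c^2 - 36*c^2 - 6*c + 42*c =-6*c^3 - 30*c^2 + 36*c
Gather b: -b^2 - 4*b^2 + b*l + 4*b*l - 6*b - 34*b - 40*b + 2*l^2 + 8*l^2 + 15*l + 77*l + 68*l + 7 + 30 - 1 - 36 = -5*b^2 + b*(5*l - 80) + 10*l^2 + 160*l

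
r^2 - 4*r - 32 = (r - 8)*(r + 4)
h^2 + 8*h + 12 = (h + 2)*(h + 6)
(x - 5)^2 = x^2 - 10*x + 25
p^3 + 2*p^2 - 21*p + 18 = (p - 3)*(p - 1)*(p + 6)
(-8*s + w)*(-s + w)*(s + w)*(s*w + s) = 8*s^4*w + 8*s^4 - s^3*w^2 - s^3*w - 8*s^2*w^3 - 8*s^2*w^2 + s*w^4 + s*w^3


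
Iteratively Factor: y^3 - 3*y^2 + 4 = (y + 1)*(y^2 - 4*y + 4) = (y - 2)*(y + 1)*(y - 2)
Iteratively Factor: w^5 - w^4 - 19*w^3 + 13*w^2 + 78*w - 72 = (w - 1)*(w^4 - 19*w^2 - 6*w + 72) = (w - 2)*(w - 1)*(w^3 + 2*w^2 - 15*w - 36) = (w - 2)*(w - 1)*(w + 3)*(w^2 - w - 12) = (w - 2)*(w - 1)*(w + 3)^2*(w - 4)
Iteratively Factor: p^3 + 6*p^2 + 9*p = (p + 3)*(p^2 + 3*p) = p*(p + 3)*(p + 3)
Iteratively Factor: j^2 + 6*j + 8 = (j + 2)*(j + 4)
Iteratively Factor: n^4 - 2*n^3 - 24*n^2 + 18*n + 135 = (n + 3)*(n^3 - 5*n^2 - 9*n + 45) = (n - 5)*(n + 3)*(n^2 - 9) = (n - 5)*(n - 3)*(n + 3)*(n + 3)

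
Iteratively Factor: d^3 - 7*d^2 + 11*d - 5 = (d - 5)*(d^2 - 2*d + 1) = (d - 5)*(d - 1)*(d - 1)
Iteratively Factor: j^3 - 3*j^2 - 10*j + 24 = (j + 3)*(j^2 - 6*j + 8) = (j - 2)*(j + 3)*(j - 4)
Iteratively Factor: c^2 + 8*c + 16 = (c + 4)*(c + 4)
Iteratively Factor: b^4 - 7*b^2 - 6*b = (b - 3)*(b^3 + 3*b^2 + 2*b) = (b - 3)*(b + 2)*(b^2 + b) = (b - 3)*(b + 1)*(b + 2)*(b)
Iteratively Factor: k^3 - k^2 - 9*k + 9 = (k + 3)*(k^2 - 4*k + 3) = (k - 3)*(k + 3)*(k - 1)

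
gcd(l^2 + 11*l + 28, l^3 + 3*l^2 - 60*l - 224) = l^2 + 11*l + 28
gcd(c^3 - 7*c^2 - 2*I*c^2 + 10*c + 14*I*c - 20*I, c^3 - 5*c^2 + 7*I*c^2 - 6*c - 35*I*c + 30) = c - 5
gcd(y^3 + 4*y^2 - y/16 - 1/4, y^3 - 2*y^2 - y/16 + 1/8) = y^2 - 1/16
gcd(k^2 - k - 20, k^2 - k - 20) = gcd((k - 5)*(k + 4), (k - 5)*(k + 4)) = k^2 - k - 20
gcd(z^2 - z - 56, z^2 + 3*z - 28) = z + 7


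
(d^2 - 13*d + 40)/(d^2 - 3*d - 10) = (d - 8)/(d + 2)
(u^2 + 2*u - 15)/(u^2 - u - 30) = (u - 3)/(u - 6)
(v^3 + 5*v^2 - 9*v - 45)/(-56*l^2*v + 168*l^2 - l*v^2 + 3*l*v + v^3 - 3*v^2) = (v^2 + 8*v + 15)/(-56*l^2 - l*v + v^2)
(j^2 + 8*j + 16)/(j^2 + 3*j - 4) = (j + 4)/(j - 1)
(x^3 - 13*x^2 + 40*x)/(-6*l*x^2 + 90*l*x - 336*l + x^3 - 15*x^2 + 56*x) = x*(x - 5)/(-6*l*x + 42*l + x^2 - 7*x)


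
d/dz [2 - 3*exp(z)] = -3*exp(z)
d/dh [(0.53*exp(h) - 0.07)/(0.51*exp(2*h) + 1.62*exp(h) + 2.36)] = (-0.2703*exp(2*h) + 0.0714*exp(h) + 1.3642)*exp(h)/(0.2601*exp(4*h) + 1.6524*exp(3*h) + 5.0316*exp(2*h) + 7.6464*exp(h) + 5.5696)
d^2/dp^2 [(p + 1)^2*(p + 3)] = 6*p + 10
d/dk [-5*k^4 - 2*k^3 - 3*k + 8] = -20*k^3 - 6*k^2 - 3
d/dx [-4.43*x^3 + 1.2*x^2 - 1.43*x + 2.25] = -13.29*x^2 + 2.4*x - 1.43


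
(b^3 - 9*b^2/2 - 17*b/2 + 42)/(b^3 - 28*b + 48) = (2*b^2 - b - 21)/(2*(b^2 + 4*b - 12))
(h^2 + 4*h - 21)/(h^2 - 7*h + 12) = (h + 7)/(h - 4)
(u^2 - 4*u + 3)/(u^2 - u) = (u - 3)/u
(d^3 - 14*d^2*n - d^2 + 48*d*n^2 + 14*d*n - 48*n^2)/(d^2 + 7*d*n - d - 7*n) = (d^2 - 14*d*n + 48*n^2)/(d + 7*n)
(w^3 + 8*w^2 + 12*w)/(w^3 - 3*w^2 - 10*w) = (w + 6)/(w - 5)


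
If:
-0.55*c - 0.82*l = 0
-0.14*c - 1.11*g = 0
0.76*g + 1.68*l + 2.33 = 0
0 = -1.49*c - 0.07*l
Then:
No Solution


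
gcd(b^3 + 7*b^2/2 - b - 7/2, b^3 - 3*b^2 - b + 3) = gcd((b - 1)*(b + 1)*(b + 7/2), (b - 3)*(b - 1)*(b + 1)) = b^2 - 1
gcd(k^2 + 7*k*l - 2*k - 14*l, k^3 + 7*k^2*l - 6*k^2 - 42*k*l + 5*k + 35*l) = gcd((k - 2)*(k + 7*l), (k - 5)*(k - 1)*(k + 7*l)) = k + 7*l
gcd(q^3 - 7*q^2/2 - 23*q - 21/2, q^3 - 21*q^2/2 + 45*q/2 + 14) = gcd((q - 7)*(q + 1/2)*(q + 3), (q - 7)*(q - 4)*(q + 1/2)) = q^2 - 13*q/2 - 7/2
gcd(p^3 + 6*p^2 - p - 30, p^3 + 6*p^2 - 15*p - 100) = p + 5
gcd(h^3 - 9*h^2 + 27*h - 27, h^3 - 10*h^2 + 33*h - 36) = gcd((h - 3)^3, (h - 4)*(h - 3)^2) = h^2 - 6*h + 9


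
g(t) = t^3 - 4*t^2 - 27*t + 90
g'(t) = 3*t^2 - 8*t - 27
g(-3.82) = 79.03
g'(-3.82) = 47.34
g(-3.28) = 100.24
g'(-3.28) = 31.52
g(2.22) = 21.29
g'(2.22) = -29.97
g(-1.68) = 119.33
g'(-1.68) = -5.09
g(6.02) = 0.67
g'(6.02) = 33.56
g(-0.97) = 111.51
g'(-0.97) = -16.42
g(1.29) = 50.66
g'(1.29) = -32.33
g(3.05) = -1.19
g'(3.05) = -23.49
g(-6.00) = -108.00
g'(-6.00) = 129.00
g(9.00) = 252.00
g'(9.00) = 144.00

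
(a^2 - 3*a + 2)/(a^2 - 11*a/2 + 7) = 2*(a - 1)/(2*a - 7)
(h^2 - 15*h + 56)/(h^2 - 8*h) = (h - 7)/h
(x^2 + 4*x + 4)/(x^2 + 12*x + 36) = (x^2 + 4*x + 4)/(x^2 + 12*x + 36)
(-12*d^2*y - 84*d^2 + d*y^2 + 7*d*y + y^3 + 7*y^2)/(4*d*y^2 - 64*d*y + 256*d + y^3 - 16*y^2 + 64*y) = (-3*d*y - 21*d + y^2 + 7*y)/(y^2 - 16*y + 64)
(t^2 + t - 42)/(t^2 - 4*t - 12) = (t + 7)/(t + 2)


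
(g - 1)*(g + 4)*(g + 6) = g^3 + 9*g^2 + 14*g - 24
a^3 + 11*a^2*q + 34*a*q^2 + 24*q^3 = (a + q)*(a + 4*q)*(a + 6*q)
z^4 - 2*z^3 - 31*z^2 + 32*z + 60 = (z - 6)*(z - 2)*(z + 1)*(z + 5)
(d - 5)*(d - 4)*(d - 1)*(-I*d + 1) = -I*d^4 + d^3 + 10*I*d^3 - 10*d^2 - 29*I*d^2 + 29*d + 20*I*d - 20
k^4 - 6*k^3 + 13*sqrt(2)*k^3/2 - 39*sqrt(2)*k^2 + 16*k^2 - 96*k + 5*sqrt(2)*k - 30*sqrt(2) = (k - 6)*(k + sqrt(2)/2)*(k + sqrt(2))*(k + 5*sqrt(2))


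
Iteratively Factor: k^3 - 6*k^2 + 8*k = (k)*(k^2 - 6*k + 8) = k*(k - 2)*(k - 4)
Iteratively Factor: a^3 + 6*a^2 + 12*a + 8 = (a + 2)*(a^2 + 4*a + 4) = (a + 2)^2*(a + 2)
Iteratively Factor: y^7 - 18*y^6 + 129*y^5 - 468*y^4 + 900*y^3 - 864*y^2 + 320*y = (y)*(y^6 - 18*y^5 + 129*y^4 - 468*y^3 + 900*y^2 - 864*y + 320) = y*(y - 2)*(y^5 - 16*y^4 + 97*y^3 - 274*y^2 + 352*y - 160) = y*(y - 4)*(y - 2)*(y^4 - 12*y^3 + 49*y^2 - 78*y + 40) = y*(y - 5)*(y - 4)*(y - 2)*(y^3 - 7*y^2 + 14*y - 8) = y*(y - 5)*(y - 4)*(y - 2)^2*(y^2 - 5*y + 4) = y*(y - 5)*(y - 4)*(y - 2)^2*(y - 1)*(y - 4)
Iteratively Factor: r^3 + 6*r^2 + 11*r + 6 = (r + 3)*(r^2 + 3*r + 2) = (r + 1)*(r + 3)*(r + 2)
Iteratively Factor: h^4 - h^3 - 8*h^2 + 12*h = (h - 2)*(h^3 + h^2 - 6*h) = (h - 2)*(h + 3)*(h^2 - 2*h) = (h - 2)^2*(h + 3)*(h)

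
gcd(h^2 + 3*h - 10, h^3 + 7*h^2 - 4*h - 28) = h - 2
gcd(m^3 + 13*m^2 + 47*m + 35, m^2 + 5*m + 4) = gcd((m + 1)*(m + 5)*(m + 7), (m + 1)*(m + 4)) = m + 1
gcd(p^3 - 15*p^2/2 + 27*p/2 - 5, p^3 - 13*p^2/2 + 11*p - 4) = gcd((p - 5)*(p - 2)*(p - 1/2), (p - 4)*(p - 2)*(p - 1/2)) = p^2 - 5*p/2 + 1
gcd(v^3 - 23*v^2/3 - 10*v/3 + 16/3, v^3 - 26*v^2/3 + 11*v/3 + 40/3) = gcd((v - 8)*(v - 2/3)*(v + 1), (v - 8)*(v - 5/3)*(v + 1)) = v^2 - 7*v - 8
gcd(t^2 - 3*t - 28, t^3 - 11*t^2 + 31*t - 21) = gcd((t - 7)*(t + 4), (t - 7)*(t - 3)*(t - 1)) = t - 7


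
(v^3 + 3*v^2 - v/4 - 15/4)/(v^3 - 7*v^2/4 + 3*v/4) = (4*v^2 + 16*v + 15)/(v*(4*v - 3))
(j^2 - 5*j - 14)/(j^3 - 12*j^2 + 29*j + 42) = (j + 2)/(j^2 - 5*j - 6)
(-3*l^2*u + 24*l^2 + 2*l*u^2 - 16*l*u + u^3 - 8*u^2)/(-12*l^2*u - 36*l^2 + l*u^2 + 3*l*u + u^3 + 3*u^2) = (-3*l^2*u + 24*l^2 + 2*l*u^2 - 16*l*u + u^3 - 8*u^2)/(-12*l^2*u - 36*l^2 + l*u^2 + 3*l*u + u^3 + 3*u^2)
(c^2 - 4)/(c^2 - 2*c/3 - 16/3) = 3*(c - 2)/(3*c - 8)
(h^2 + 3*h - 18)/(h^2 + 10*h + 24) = (h - 3)/(h + 4)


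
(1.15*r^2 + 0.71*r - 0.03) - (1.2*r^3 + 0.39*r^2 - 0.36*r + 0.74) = -1.2*r^3 + 0.76*r^2 + 1.07*r - 0.77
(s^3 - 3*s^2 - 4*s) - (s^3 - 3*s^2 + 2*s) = -6*s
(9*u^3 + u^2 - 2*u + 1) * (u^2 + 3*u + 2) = 9*u^5 + 28*u^4 + 19*u^3 - 3*u^2 - u + 2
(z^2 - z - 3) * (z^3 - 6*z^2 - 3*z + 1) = z^5 - 7*z^4 + 22*z^2 + 8*z - 3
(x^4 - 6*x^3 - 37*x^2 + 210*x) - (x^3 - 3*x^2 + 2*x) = x^4 - 7*x^3 - 34*x^2 + 208*x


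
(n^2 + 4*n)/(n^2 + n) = (n + 4)/(n + 1)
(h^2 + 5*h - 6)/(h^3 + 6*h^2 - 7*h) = (h + 6)/(h*(h + 7))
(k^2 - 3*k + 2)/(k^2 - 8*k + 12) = (k - 1)/(k - 6)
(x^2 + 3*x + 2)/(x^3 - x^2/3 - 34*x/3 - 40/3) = 3*(x + 1)/(3*x^2 - 7*x - 20)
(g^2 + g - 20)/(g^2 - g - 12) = (g + 5)/(g + 3)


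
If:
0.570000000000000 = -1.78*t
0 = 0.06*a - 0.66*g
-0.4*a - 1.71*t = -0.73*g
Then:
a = 1.64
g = 0.15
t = -0.32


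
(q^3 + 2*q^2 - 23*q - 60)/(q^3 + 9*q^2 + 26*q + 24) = (q - 5)/(q + 2)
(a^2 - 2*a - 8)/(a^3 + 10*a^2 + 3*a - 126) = (a^2 - 2*a - 8)/(a^3 + 10*a^2 + 3*a - 126)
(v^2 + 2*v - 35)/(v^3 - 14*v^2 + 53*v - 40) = (v + 7)/(v^2 - 9*v + 8)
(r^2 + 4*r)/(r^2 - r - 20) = r/(r - 5)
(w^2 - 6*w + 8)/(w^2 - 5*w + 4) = (w - 2)/(w - 1)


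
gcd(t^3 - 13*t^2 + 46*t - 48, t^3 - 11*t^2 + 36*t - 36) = t^2 - 5*t + 6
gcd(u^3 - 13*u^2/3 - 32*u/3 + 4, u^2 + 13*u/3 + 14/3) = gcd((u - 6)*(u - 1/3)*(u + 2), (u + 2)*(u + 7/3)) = u + 2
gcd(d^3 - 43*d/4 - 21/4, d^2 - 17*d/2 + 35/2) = d - 7/2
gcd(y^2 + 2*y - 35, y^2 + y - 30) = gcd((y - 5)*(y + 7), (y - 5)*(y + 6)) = y - 5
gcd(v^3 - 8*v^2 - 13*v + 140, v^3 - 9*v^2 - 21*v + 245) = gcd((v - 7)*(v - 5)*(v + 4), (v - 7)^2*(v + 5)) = v - 7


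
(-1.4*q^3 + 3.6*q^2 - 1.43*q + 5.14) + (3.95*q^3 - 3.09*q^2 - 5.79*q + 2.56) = 2.55*q^3 + 0.51*q^2 - 7.22*q + 7.7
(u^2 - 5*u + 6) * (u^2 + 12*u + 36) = u^4 + 7*u^3 - 18*u^2 - 108*u + 216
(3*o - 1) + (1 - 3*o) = 0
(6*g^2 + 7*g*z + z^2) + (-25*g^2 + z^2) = -19*g^2 + 7*g*z + 2*z^2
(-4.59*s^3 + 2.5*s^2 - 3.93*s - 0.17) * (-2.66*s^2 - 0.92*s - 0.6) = 12.2094*s^5 - 2.4272*s^4 + 10.9078*s^3 + 2.5678*s^2 + 2.5144*s + 0.102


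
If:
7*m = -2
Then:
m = -2/7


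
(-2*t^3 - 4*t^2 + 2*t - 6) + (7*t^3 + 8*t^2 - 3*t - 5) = 5*t^3 + 4*t^2 - t - 11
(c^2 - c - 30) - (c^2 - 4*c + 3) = 3*c - 33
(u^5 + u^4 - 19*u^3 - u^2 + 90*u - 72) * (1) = u^5 + u^4 - 19*u^3 - u^2 + 90*u - 72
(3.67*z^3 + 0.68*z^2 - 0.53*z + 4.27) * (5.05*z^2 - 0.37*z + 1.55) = 18.5335*z^5 + 2.0761*z^4 + 2.7604*z^3 + 22.8136*z^2 - 2.4014*z + 6.6185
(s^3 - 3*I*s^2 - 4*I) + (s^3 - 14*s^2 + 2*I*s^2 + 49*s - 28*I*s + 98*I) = 2*s^3 - 14*s^2 - I*s^2 + 49*s - 28*I*s + 94*I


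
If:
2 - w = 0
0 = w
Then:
No Solution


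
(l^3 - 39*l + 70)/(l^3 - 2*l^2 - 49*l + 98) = (l - 5)/(l - 7)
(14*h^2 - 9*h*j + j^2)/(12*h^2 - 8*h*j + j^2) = (7*h - j)/(6*h - j)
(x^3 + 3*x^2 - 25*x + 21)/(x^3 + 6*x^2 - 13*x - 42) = (x - 1)/(x + 2)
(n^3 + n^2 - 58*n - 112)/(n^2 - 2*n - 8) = (n^2 - n - 56)/(n - 4)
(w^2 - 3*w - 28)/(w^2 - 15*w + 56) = (w + 4)/(w - 8)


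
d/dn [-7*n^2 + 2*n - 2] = 2 - 14*n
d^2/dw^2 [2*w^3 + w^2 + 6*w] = 12*w + 2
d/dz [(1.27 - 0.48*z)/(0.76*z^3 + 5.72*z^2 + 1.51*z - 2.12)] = (0.7296*z^3 - 0.150000000000001*z^2 - 14.5288*z - 0.9001)/(0.5776*z^6 + 8.6944*z^5 + 35.0136*z^4 + 14.052*z^3 - 21.9727*z^2 - 6.4024*z + 4.4944)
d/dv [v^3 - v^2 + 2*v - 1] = 3*v^2 - 2*v + 2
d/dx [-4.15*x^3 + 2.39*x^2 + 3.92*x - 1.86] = -12.45*x^2 + 4.78*x + 3.92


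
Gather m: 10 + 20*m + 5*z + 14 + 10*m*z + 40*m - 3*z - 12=m*(10*z + 60) + 2*z + 12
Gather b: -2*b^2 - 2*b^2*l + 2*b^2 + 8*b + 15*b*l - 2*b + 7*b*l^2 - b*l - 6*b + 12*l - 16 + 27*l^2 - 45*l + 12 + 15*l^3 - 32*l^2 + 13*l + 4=-2*b^2*l + b*(7*l^2 + 14*l) + 15*l^3 - 5*l^2 - 20*l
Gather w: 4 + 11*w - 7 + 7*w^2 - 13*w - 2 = 7*w^2 - 2*w - 5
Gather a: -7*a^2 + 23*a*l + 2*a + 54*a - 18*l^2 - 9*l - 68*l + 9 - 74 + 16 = -7*a^2 + a*(23*l + 56) - 18*l^2 - 77*l - 49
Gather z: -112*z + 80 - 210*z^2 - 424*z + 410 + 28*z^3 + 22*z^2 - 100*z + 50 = 28*z^3 - 188*z^2 - 636*z + 540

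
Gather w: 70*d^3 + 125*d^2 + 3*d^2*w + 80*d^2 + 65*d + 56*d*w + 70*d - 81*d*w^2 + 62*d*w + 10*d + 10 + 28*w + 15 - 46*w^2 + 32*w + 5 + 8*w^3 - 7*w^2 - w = 70*d^3 + 205*d^2 + 145*d + 8*w^3 + w^2*(-81*d - 53) + w*(3*d^2 + 118*d + 59) + 30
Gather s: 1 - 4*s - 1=-4*s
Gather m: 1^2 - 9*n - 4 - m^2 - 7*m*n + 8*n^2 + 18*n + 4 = -m^2 - 7*m*n + 8*n^2 + 9*n + 1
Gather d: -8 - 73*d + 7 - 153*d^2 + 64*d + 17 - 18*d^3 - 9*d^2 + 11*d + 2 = -18*d^3 - 162*d^2 + 2*d + 18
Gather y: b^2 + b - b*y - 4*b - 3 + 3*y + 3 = b^2 - 3*b + y*(3 - b)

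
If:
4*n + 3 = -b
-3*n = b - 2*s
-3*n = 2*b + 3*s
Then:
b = 45/13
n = -21/13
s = -9/13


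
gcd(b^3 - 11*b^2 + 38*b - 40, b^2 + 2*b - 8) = b - 2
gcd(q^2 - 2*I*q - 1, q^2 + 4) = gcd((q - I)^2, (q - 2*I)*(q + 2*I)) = 1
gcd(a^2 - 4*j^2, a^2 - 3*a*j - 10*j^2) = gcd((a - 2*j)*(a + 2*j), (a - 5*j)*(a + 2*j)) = a + 2*j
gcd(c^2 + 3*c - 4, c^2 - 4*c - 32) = c + 4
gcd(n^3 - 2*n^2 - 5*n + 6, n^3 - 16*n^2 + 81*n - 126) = n - 3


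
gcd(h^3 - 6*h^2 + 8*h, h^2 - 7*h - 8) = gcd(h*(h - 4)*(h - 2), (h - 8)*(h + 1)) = 1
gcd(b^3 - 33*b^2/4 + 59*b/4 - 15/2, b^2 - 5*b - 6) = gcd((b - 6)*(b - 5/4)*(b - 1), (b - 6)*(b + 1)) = b - 6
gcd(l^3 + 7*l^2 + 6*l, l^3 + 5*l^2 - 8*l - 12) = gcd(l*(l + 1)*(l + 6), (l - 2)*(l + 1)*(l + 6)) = l^2 + 7*l + 6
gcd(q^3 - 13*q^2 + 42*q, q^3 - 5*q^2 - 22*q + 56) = q - 7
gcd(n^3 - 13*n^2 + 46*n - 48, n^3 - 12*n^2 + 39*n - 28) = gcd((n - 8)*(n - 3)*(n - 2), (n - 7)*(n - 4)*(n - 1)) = 1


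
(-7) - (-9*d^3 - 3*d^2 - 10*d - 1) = 9*d^3 + 3*d^2 + 10*d - 6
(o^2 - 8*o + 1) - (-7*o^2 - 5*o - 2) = 8*o^2 - 3*o + 3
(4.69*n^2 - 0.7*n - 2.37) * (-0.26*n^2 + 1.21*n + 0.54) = -1.2194*n^4 + 5.8569*n^3 + 2.3018*n^2 - 3.2457*n - 1.2798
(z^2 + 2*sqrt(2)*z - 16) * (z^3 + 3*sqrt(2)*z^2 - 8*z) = z^5 + 5*sqrt(2)*z^4 - 12*z^3 - 64*sqrt(2)*z^2 + 128*z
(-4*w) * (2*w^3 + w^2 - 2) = -8*w^4 - 4*w^3 + 8*w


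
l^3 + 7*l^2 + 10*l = l*(l + 2)*(l + 5)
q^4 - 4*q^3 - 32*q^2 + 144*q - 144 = (q - 6)*(q - 2)^2*(q + 6)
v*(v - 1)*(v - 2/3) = v^3 - 5*v^2/3 + 2*v/3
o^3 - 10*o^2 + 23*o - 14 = (o - 7)*(o - 2)*(o - 1)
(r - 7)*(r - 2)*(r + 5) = r^3 - 4*r^2 - 31*r + 70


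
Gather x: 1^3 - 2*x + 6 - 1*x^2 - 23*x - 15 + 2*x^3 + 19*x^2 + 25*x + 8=2*x^3 + 18*x^2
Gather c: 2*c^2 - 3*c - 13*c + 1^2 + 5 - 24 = 2*c^2 - 16*c - 18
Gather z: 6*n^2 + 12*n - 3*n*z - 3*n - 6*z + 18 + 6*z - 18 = 6*n^2 - 3*n*z + 9*n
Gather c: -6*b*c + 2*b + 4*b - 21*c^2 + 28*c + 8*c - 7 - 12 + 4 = 6*b - 21*c^2 + c*(36 - 6*b) - 15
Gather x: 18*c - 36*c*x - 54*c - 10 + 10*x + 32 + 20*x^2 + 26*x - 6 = -36*c + 20*x^2 + x*(36 - 36*c) + 16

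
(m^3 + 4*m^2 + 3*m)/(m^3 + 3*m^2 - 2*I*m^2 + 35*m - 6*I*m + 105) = m*(m + 1)/(m^2 - 2*I*m + 35)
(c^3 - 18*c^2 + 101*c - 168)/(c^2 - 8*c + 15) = (c^2 - 15*c + 56)/(c - 5)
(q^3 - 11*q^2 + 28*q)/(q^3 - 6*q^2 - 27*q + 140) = q/(q + 5)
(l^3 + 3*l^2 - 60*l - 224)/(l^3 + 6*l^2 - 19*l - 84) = (l^2 - 4*l - 32)/(l^2 - l - 12)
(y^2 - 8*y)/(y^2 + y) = (y - 8)/(y + 1)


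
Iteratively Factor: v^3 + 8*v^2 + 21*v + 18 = (v + 3)*(v^2 + 5*v + 6) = (v + 3)^2*(v + 2)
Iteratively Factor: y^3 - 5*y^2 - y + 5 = (y + 1)*(y^2 - 6*y + 5) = (y - 5)*(y + 1)*(y - 1)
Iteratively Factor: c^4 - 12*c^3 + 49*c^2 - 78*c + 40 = (c - 2)*(c^3 - 10*c^2 + 29*c - 20) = (c - 4)*(c - 2)*(c^2 - 6*c + 5) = (c - 4)*(c - 2)*(c - 1)*(c - 5)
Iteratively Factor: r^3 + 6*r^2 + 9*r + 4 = (r + 1)*(r^2 + 5*r + 4) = (r + 1)*(r + 4)*(r + 1)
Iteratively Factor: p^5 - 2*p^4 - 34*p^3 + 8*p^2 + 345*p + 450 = (p - 5)*(p^4 + 3*p^3 - 19*p^2 - 87*p - 90) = (p - 5)^2*(p^3 + 8*p^2 + 21*p + 18) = (p - 5)^2*(p + 3)*(p^2 + 5*p + 6) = (p - 5)^2*(p + 2)*(p + 3)*(p + 3)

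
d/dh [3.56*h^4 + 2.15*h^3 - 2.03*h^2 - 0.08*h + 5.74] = 14.24*h^3 + 6.45*h^2 - 4.06*h - 0.08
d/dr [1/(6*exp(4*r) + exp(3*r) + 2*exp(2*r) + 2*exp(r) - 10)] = (-24*exp(3*r) - 3*exp(2*r) - 4*exp(r) - 2)*exp(r)/(6*exp(4*r) + exp(3*r) + 2*exp(2*r) + 2*exp(r) - 10)^2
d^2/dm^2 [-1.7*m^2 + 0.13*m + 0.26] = -3.40000000000000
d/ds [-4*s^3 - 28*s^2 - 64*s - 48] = -12*s^2 - 56*s - 64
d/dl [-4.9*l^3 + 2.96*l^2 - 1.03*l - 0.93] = -14.7*l^2 + 5.92*l - 1.03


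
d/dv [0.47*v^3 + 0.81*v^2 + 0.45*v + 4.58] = 1.41*v^2 + 1.62*v + 0.45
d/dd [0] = 0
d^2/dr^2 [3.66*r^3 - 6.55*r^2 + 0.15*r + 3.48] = 21.96*r - 13.1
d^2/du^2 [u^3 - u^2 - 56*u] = 6*u - 2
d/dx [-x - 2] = -1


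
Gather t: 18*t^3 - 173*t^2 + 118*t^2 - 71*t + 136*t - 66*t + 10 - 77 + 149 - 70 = 18*t^3 - 55*t^2 - t + 12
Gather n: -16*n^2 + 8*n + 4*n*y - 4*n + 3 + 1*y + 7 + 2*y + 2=-16*n^2 + n*(4*y + 4) + 3*y + 12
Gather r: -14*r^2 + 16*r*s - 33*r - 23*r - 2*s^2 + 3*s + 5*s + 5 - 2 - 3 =-14*r^2 + r*(16*s - 56) - 2*s^2 + 8*s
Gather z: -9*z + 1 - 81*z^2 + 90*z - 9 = -81*z^2 + 81*z - 8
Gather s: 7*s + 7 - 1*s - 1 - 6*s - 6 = 0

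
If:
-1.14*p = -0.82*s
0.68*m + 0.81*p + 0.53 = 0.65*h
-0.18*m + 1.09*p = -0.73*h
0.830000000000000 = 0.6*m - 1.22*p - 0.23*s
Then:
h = 0.69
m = 0.35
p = -0.40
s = -0.56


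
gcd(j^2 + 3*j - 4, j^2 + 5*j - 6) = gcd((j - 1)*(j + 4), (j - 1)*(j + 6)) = j - 1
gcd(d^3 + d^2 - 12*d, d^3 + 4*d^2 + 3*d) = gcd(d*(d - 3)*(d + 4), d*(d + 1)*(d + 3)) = d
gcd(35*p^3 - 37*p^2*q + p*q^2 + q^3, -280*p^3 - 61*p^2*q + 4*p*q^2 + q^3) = 7*p + q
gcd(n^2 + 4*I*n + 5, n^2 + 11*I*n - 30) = n + 5*I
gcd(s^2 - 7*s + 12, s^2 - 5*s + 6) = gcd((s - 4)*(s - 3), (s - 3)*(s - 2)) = s - 3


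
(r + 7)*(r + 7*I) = r^2 + 7*r + 7*I*r + 49*I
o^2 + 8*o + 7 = (o + 1)*(o + 7)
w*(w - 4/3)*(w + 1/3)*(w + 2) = w^4 + w^3 - 22*w^2/9 - 8*w/9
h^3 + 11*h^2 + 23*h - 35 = (h - 1)*(h + 5)*(h + 7)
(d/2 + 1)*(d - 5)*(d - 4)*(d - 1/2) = d^4/2 - 15*d^3/4 + 11*d^2/4 + 39*d/2 - 10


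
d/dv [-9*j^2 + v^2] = 2*v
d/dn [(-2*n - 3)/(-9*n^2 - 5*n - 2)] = (18*n^2 + 10*n - (2*n + 3)*(18*n + 5) + 4)/(9*n^2 + 5*n + 2)^2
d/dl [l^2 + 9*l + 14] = 2*l + 9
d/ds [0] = 0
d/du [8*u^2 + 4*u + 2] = 16*u + 4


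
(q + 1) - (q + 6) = -5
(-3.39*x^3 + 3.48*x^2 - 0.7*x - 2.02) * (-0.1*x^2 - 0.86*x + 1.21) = 0.339*x^5 + 2.5674*x^4 - 7.0247*x^3 + 5.0148*x^2 + 0.8902*x - 2.4442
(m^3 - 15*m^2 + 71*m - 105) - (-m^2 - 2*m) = m^3 - 14*m^2 + 73*m - 105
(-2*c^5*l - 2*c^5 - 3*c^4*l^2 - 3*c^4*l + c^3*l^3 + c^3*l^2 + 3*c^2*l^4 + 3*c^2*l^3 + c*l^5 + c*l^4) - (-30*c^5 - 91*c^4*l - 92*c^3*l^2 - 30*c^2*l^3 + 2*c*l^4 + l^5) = -2*c^5*l + 28*c^5 - 3*c^4*l^2 + 88*c^4*l + c^3*l^3 + 93*c^3*l^2 + 3*c^2*l^4 + 33*c^2*l^3 + c*l^5 - c*l^4 - l^5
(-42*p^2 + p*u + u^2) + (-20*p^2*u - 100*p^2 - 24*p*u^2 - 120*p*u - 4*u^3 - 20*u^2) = -20*p^2*u - 142*p^2 - 24*p*u^2 - 119*p*u - 4*u^3 - 19*u^2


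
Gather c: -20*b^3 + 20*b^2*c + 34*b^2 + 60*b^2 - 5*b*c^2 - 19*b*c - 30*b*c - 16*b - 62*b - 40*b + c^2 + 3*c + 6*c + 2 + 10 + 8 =-20*b^3 + 94*b^2 - 118*b + c^2*(1 - 5*b) + c*(20*b^2 - 49*b + 9) + 20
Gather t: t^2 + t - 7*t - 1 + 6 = t^2 - 6*t + 5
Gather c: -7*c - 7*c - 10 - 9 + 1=-14*c - 18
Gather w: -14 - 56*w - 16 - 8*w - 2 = -64*w - 32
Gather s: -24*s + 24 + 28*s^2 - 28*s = 28*s^2 - 52*s + 24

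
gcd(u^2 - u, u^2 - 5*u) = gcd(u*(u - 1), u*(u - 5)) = u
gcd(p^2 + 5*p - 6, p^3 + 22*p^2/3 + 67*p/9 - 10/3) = p + 6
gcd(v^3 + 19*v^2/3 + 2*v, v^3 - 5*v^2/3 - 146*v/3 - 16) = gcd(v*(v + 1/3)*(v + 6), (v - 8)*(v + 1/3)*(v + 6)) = v^2 + 19*v/3 + 2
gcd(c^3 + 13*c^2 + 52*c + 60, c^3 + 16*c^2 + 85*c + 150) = c^2 + 11*c + 30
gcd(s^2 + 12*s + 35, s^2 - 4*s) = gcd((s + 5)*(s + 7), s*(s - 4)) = 1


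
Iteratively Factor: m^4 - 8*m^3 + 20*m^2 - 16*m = (m)*(m^3 - 8*m^2 + 20*m - 16) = m*(m - 2)*(m^2 - 6*m + 8) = m*(m - 2)^2*(m - 4)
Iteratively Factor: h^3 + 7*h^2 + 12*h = (h)*(h^2 + 7*h + 12) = h*(h + 3)*(h + 4)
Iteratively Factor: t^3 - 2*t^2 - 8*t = (t)*(t^2 - 2*t - 8) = t*(t + 2)*(t - 4)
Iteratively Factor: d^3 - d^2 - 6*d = (d)*(d^2 - d - 6) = d*(d - 3)*(d + 2)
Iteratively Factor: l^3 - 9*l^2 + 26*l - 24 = (l - 3)*(l^2 - 6*l + 8) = (l - 4)*(l - 3)*(l - 2)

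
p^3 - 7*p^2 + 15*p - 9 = (p - 3)^2*(p - 1)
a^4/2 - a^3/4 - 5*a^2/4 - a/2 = a*(a/2 + 1/2)*(a - 2)*(a + 1/2)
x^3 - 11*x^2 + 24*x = x*(x - 8)*(x - 3)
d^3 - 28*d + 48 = (d - 4)*(d - 2)*(d + 6)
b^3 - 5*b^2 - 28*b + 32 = (b - 8)*(b - 1)*(b + 4)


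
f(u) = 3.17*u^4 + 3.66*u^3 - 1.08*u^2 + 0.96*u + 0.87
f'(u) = 12.68*u^3 + 10.98*u^2 - 2.16*u + 0.96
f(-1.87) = 10.13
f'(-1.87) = -39.52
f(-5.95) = 3159.04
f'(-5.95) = -2268.45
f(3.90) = 938.66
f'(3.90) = 911.71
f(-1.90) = 11.36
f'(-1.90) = -42.27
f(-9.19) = 19671.20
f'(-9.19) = -8893.46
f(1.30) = 17.39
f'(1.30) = 44.57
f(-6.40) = 4309.42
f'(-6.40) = -2859.46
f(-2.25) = 32.80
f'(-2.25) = -83.03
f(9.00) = 23388.54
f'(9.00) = 10114.62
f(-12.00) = 59242.47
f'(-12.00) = -20303.04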